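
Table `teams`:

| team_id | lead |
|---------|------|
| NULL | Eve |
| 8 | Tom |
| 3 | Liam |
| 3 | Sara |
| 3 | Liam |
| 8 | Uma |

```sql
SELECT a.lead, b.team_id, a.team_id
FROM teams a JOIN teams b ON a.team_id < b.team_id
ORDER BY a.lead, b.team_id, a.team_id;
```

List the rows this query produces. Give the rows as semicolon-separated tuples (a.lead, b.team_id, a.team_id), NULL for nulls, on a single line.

(Liam, 8, 3); (Liam, 8, 3); (Liam, 8, 3); (Liam, 8, 3); (Sara, 8, 3); (Sara, 8, 3)

INNER JOIN keeps only pairs where the ON condition holds.
Matching on a.team_id < b.team_id. A NULL in a compared column never satisfies the condition.
Matched pairs: 6.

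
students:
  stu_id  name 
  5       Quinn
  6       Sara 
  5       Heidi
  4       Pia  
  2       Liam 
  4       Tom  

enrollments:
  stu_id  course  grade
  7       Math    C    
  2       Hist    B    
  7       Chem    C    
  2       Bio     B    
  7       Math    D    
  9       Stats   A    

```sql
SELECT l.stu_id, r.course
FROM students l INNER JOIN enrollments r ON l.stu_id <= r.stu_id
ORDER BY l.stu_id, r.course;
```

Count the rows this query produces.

INNER JOIN keeps only pairs where the ON condition holds.
Matching on l.stu_id <= r.stu_id.
Matched pairs: 26.
Total: 26 rows.

26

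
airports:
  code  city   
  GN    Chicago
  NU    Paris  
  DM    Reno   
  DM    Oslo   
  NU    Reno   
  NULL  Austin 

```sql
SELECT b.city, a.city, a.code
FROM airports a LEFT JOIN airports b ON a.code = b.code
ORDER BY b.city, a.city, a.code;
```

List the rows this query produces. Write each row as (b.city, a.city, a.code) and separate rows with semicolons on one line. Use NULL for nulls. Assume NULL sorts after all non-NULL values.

LEFT JOIN keeps every row from `airports a`; unmatched rows get NULL for `airports b`'s columns.
Matching on a.code = b.code. A NULL in a compared column never satisfies the condition.
- code=GN: 1 matching b row(s), so 1 row(s) emitted.
- code=NU: 2 matching b row(s), so 2 row(s) emitted.
- code=DM: 2 matching b row(s), so 2 row(s) emitted.
- code=DM: 2 matching b row(s), so 2 row(s) emitted.
- code=NU: 2 matching b row(s), so 2 row(s) emitted.
- code=NULL: no b row matches, row kept with b columns NULL.
After projecting and ordering:
b.city | a.city | a.code
Chicago | Chicago | GN
Oslo | Oslo | DM
Oslo | Reno | DM
Paris | Paris | NU
Paris | Reno | NU
Reno | Oslo | DM
Reno | Paris | NU
Reno | Reno | DM
Reno | Reno | NU
NULL | Austin | NULL

(Chicago, Chicago, GN); (Oslo, Oslo, DM); (Oslo, Reno, DM); (Paris, Paris, NU); (Paris, Reno, NU); (Reno, Oslo, DM); (Reno, Paris, NU); (Reno, Reno, DM); (Reno, Reno, NU); (NULL, Austin, NULL)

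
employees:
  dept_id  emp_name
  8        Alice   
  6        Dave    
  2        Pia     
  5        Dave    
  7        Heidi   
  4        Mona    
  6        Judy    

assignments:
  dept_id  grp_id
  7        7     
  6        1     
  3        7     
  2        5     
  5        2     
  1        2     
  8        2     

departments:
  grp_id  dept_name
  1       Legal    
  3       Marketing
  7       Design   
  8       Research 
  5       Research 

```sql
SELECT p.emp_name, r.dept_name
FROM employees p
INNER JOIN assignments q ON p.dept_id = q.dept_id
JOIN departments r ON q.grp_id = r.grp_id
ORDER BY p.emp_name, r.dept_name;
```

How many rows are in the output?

4

Step 1 — p INNER JOIN q on dept_id → 6 row(s).
Then INNER JOIN `departments r` on grp_id: keep only rows whose q.grp_id appears in r.
Result: 4 row(s).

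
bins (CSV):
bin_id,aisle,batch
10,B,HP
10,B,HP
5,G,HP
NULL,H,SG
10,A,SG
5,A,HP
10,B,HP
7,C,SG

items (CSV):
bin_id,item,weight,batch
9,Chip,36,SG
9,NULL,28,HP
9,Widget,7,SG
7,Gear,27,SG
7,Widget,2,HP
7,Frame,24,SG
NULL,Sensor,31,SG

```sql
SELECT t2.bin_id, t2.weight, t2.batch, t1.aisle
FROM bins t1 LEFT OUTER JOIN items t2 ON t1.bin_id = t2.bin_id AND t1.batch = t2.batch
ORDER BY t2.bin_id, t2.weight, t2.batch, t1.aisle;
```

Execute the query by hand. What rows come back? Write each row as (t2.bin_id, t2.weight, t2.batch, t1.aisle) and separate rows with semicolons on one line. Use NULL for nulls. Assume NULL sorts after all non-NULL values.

LEFT JOIN keeps every row from `bins`; unmatched rows get NULL for `items`'s columns.
Matching on t1.bin_id = t2.bin_id AND t1.batch = t2.batch. A NULL in a compared column never satisfies the condition.
- t1 row (bin_id=10, batch=HP): no match → kept, t2 columns NULL.
- t1 row (bin_id=10, batch=HP): no match → kept, t2 columns NULL.
- t1 row (bin_id=5, batch=HP): no match → kept, t2 columns NULL.
- t1 row (bin_id=NULL, batch=SG): no match → kept, t2 columns NULL.
- t1 row (bin_id=10, batch=SG): no match → kept, t2 columns NULL.
- t1 row (bin_id=5, batch=HP): no match → kept, t2 columns NULL.
- t1 row (bin_id=10, batch=HP): no match → kept, t2 columns NULL.
- t1 row (bin_id=7, batch=SG): matches 2 t2 row(s) → 2 output row(s).
After projecting and ordering:
t2.bin_id | t2.weight | t2.batch | t1.aisle
7 | 24 | SG | C
7 | 27 | SG | C
NULL | NULL | NULL | A
NULL | NULL | NULL | A
NULL | NULL | NULL | B
NULL | NULL | NULL | B
NULL | NULL | NULL | B
NULL | NULL | NULL | G
NULL | NULL | NULL | H

(7, 24, SG, C); (7, 27, SG, C); (NULL, NULL, NULL, A); (NULL, NULL, NULL, A); (NULL, NULL, NULL, B); (NULL, NULL, NULL, B); (NULL, NULL, NULL, B); (NULL, NULL, NULL, G); (NULL, NULL, NULL, H)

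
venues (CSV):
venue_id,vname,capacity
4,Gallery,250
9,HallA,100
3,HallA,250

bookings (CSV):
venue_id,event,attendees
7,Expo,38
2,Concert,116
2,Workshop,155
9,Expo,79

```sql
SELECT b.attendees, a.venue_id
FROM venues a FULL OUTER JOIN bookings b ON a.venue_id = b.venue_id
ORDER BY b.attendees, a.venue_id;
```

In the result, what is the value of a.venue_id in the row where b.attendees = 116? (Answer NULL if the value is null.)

NULL

FULL OUTER JOIN keeps every row from both sides; unmatched rows get NULL for the other side's columns.
Matching on a.venue_id = b.venue_id.
- a (venue_id=4) has no partner → padded with NULL.
- a (venue_id=9) pairs with 1 row(s) of b.
- a (venue_id=3) has no partner → padded with NULL.
- 3 b row(s) had no a match → kept, a columns NULL.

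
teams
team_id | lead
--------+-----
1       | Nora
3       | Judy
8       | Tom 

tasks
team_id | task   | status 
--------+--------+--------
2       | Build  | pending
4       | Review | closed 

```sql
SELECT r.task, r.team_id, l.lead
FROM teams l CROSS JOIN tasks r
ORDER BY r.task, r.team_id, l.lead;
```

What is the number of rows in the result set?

6

CROSS JOIN pairs every row of `teams` with every row of `tasks`: 3 × 2 = 6 rows.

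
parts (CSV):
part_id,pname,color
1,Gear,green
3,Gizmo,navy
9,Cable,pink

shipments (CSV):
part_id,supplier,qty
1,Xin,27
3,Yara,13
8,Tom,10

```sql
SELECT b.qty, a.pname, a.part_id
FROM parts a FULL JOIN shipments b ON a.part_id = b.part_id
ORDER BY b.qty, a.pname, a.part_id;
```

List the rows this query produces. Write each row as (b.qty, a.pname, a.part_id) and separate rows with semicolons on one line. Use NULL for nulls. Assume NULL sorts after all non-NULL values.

FULL OUTER JOIN keeps every row from both sides; unmatched rows get NULL for the other side's columns.
Matching on a.part_id = b.part_id.
- a row (part_id=1): matches 1 b row(s) → 1 output row(s).
- a row (part_id=3): matches 1 b row(s) → 1 output row(s).
- a row (part_id=9): no match → kept, b columns NULL.
- plus 1 unmatched b row(s), each kept with NULL a columns.
After projecting and ordering:
b.qty | a.pname | a.part_id
10 | NULL | NULL
13 | Gizmo | 3
27 | Gear | 1
NULL | Cable | 9

(10, NULL, NULL); (13, Gizmo, 3); (27, Gear, 1); (NULL, Cable, 9)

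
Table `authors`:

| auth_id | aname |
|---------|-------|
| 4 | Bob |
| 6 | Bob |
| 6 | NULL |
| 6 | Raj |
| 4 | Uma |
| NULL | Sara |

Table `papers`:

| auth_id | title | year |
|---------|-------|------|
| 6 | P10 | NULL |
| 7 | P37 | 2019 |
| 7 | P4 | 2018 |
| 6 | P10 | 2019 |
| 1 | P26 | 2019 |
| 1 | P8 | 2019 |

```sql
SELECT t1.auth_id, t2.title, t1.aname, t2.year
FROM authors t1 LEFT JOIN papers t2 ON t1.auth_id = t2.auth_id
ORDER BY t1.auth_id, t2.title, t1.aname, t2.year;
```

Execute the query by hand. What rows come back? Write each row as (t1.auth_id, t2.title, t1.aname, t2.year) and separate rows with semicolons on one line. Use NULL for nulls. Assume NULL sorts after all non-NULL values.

(4, NULL, Bob, NULL); (4, NULL, Uma, NULL); (6, P10, Bob, 2019); (6, P10, Bob, NULL); (6, P10, Raj, 2019); (6, P10, Raj, NULL); (6, P10, NULL, 2019); (6, P10, NULL, NULL); (NULL, NULL, Sara, NULL)

LEFT JOIN keeps every row from `authors`; unmatched rows get NULL for `papers`'s columns.
Matching on t1.auth_id = t2.auth_id. A NULL in a compared column never satisfies the condition.
Matched pairs: 6; unmatched t1 rows kept: 3.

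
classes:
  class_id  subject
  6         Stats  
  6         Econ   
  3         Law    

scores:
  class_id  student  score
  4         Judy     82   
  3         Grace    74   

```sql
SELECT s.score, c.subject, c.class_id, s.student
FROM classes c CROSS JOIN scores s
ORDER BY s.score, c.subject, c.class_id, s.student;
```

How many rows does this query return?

CROSS JOIN pairs every row of `classes` with every row of `scores`: 3 × 2 = 6 rows.

6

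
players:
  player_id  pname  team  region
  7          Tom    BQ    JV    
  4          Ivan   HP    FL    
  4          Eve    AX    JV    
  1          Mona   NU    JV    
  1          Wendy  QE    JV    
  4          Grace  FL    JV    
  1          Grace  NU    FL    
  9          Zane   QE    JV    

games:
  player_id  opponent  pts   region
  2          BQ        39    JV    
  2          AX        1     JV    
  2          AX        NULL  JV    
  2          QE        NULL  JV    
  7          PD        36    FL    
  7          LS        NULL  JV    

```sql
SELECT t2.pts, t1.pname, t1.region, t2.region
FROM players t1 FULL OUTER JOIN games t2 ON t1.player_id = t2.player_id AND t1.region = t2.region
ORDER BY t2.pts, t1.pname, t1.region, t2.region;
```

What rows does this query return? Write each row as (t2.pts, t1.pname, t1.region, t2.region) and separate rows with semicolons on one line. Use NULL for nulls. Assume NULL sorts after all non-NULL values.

(1, NULL, NULL, JV); (36, NULL, NULL, FL); (39, NULL, NULL, JV); (NULL, Eve, JV, NULL); (NULL, Grace, FL, NULL); (NULL, Grace, JV, NULL); (NULL, Ivan, FL, NULL); (NULL, Mona, JV, NULL); (NULL, Tom, JV, JV); (NULL, Wendy, JV, NULL); (NULL, Zane, JV, NULL); (NULL, NULL, NULL, JV); (NULL, NULL, NULL, JV)

FULL OUTER JOIN keeps every row from both sides; unmatched rows get NULL for the other side's columns.
Matching on t1.player_id = t2.player_id AND t1.region = t2.region.
Matched pairs: 1; unmatched t1 rows kept: 7; unmatched t2 rows kept: 5.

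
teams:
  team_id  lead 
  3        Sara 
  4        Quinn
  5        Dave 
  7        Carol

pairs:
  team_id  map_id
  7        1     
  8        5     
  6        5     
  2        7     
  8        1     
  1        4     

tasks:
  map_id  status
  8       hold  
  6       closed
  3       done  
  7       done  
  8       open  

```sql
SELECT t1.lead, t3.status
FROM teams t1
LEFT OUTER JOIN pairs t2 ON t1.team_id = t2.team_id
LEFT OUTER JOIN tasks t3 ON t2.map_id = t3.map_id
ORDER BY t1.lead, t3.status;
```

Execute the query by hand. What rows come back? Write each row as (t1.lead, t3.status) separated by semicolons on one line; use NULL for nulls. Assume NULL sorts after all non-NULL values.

Step 1 — t1 LEFT JOIN t2 on team_id → 4 row(s).
Then LEFT JOIN `tasks t3` on map_id: each of those 4 rows is kept; rows whose t2.map_id has no match in t3 get NULL for t3's columns.

(Carol, NULL); (Dave, NULL); (Quinn, NULL); (Sara, NULL)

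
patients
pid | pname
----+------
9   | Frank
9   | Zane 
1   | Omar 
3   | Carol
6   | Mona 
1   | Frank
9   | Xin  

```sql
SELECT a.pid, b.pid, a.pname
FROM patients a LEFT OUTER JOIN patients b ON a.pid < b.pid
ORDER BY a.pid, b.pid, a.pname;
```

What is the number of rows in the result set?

20

LEFT JOIN keeps every row from `patients a`; unmatched rows get NULL for `patients b`'s columns.
Matching on a.pid < b.pid.
- pid=9: no b row matches, row kept with b columns NULL.
- pid=9: no b row matches, row kept with b columns NULL.
- pid=1: 5 matching b row(s), so 5 row(s) emitted.
- pid=3: 4 matching b row(s), so 4 row(s) emitted.
- pid=6: 3 matching b row(s), so 3 row(s) emitted.
- pid=1: 5 matching b row(s), so 5 row(s) emitted.
- pid=9: no b row matches, row kept with b columns NULL.
Total: 17 matched + 3 padded = 20 rows.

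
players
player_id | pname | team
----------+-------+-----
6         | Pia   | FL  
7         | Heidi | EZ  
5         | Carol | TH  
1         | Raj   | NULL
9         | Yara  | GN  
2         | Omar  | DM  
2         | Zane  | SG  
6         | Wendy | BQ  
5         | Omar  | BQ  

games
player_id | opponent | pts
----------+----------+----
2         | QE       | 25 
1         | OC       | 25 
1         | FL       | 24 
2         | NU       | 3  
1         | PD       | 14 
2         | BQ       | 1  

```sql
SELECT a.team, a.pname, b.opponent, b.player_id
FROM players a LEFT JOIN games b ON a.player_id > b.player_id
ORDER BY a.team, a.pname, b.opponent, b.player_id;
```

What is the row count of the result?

LEFT JOIN keeps every row from `players`; unmatched rows get NULL for `games`'s columns.
Matching on a.player_id > b.player_id.
- a[0] player_id=6 → 6 match(es) in b → 6 row(s).
- a[1] player_id=7 → 6 match(es) in b → 6 row(s).
- a[2] player_id=5 → 6 match(es) in b → 6 row(s).
- a[3] player_id=1 → no match; kept with NULLs on the b side.
- a[4] player_id=9 → 6 match(es) in b → 6 row(s).
- a[5] player_id=2 → 3 match(es) in b → 3 row(s).
- a[6] player_id=2 → 3 match(es) in b → 3 row(s).
- a[7] player_id=6 → 6 match(es) in b → 6 row(s).
- a[8] player_id=5 → 6 match(es) in b → 6 row(s).
Total: 42 matched + 1 padded = 43 rows.

43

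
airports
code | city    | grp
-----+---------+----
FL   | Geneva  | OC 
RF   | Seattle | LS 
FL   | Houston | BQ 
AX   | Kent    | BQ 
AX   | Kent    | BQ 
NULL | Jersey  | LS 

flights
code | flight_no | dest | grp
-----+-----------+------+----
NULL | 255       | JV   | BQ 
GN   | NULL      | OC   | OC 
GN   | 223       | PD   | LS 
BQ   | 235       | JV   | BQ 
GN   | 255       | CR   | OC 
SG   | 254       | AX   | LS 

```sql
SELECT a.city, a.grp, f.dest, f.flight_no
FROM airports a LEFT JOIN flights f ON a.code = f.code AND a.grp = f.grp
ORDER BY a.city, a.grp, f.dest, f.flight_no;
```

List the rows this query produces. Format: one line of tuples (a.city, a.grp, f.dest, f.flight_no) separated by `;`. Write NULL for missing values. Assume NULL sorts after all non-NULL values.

(Geneva, OC, NULL, NULL); (Houston, BQ, NULL, NULL); (Jersey, LS, NULL, NULL); (Kent, BQ, NULL, NULL); (Kent, BQ, NULL, NULL); (Seattle, LS, NULL, NULL)

LEFT JOIN keeps every row from `airports`; unmatched rows get NULL for `flights`'s columns.
Matching on a.code = f.code AND a.grp = f.grp. A NULL in a compared column never satisfies the condition.
- code=FL, grp=OC: no f row matches, row kept with f columns NULL.
- code=RF, grp=LS: no f row matches, row kept with f columns NULL.
- code=FL, grp=BQ: no f row matches, row kept with f columns NULL.
- code=AX, grp=BQ: no f row matches, row kept with f columns NULL.
- code=AX, grp=BQ: no f row matches, row kept with f columns NULL.
- code=NULL, grp=LS: no f row matches, row kept with f columns NULL.
After projecting and ordering:
a.city | a.grp | f.dest | f.flight_no
Geneva | OC | NULL | NULL
Houston | BQ | NULL | NULL
Jersey | LS | NULL | NULL
Kent | BQ | NULL | NULL
Kent | BQ | NULL | NULL
Seattle | LS | NULL | NULL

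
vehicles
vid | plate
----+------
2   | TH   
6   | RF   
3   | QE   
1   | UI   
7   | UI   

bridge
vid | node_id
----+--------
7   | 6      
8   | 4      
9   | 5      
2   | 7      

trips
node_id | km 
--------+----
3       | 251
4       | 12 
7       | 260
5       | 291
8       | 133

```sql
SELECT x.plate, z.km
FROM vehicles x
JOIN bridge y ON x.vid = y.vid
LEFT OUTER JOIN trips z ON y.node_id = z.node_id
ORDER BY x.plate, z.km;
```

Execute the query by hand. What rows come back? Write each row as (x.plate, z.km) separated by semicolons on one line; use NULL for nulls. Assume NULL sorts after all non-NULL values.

Joins associate left-to-right: vehicles INNER JOIN bridge on vid gives 2 intermediate row(s).
Then LEFT JOIN `trips z` on node_id: each of those 2 rows is kept; rows whose y.node_id has no match in z get NULL for z's columns.

(TH, 260); (UI, NULL)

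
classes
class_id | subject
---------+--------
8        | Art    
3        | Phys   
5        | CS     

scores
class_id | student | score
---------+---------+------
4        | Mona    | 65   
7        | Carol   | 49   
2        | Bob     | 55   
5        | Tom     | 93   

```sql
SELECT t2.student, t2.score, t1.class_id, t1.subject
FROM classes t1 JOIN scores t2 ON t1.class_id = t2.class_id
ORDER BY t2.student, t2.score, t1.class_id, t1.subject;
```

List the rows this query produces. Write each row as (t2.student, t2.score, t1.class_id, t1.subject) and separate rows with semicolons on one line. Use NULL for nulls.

(Tom, 93, 5, CS)

INNER JOIN keeps only pairs where the ON condition holds.
Matching on t1.class_id = t2.class_id.
- t1[0] class_id=8 → no match; dropped.
- t1[1] class_id=3 → no match; dropped.
- t1[2] class_id=5 → 1 match(es) in t2 → 1 row(s).
After projecting and ordering:
t2.student | t2.score | t1.class_id | t1.subject
Tom | 93 | 5 | CS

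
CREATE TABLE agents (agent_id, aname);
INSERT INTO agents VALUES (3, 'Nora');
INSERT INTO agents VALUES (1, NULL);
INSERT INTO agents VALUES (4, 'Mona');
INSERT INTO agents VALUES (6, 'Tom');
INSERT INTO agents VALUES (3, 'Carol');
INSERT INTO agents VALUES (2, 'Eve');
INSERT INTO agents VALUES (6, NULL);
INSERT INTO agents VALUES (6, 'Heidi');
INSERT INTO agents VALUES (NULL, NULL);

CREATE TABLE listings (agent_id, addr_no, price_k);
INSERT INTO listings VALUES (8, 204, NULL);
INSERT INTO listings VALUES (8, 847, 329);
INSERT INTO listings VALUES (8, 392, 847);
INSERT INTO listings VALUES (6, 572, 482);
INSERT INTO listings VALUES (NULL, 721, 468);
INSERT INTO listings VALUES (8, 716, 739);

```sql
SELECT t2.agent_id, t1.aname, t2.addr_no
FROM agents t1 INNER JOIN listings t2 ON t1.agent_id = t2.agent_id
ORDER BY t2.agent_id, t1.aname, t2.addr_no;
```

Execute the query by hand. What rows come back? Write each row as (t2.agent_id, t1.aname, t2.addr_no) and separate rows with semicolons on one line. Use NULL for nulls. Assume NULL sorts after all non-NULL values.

(6, Heidi, 572); (6, Tom, 572); (6, NULL, 572)

INNER JOIN keeps only pairs where the ON condition holds.
Matching on t1.agent_id = t2.agent_id. A NULL in a compared column never satisfies the condition.
Matched pairs: 3.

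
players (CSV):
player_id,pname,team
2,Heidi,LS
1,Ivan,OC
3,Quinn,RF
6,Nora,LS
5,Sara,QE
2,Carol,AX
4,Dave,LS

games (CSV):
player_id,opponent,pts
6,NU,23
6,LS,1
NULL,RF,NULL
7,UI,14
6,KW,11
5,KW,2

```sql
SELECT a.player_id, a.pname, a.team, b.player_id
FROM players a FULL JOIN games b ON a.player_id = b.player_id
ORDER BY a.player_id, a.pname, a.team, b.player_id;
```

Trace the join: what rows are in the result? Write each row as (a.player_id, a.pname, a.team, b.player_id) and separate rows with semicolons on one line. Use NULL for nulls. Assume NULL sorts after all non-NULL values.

(1, Ivan, OC, NULL); (2, Carol, AX, NULL); (2, Heidi, LS, NULL); (3, Quinn, RF, NULL); (4, Dave, LS, NULL); (5, Sara, QE, 5); (6, Nora, LS, 6); (6, Nora, LS, 6); (6, Nora, LS, 6); (NULL, NULL, NULL, 7); (NULL, NULL, NULL, NULL)

FULL OUTER JOIN keeps every row from both sides; unmatched rows get NULL for the other side's columns.
Matching on a.player_id = b.player_id. A NULL in a compared column never satisfies the condition.
- a[0] player_id=2 → no match; kept with NULLs on the b side.
- a[1] player_id=1 → no match; kept with NULLs on the b side.
- a[2] player_id=3 → no match; kept with NULLs on the b side.
- a[3] player_id=6 → 3 match(es) in b → 3 row(s).
- a[4] player_id=5 → 1 match(es) in b → 1 row(s).
- a[5] player_id=2 → no match; kept with NULLs on the b side.
- a[6] player_id=4 → no match; kept with NULLs on the b side.
- 2 b row(s) had no a match → kept, a columns NULL.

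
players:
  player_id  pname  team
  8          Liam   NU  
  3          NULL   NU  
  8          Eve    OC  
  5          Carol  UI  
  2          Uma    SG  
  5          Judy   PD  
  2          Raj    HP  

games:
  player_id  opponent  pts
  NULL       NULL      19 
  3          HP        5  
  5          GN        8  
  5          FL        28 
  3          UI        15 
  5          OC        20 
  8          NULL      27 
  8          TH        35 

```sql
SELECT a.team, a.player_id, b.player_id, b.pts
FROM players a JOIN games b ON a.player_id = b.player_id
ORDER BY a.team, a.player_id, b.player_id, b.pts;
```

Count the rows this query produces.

12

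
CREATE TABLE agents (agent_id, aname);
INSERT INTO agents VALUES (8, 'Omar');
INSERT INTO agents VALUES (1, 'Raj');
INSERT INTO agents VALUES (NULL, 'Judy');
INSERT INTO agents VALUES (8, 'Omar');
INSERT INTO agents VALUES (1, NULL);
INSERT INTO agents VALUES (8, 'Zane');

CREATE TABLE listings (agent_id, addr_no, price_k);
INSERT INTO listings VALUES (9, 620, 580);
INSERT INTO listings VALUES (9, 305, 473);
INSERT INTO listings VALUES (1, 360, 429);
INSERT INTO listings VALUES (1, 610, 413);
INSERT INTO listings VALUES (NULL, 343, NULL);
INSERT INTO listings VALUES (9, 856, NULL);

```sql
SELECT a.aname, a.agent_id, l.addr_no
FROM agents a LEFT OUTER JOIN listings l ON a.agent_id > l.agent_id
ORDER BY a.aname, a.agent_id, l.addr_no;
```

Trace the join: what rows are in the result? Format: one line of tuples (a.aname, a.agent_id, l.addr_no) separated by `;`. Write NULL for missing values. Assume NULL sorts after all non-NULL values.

(Judy, NULL, NULL); (Omar, 8, 360); (Omar, 8, 360); (Omar, 8, 610); (Omar, 8, 610); (Raj, 1, NULL); (Zane, 8, 360); (Zane, 8, 610); (NULL, 1, NULL)

LEFT JOIN keeps every row from `agents`; unmatched rows get NULL for `listings`'s columns.
Matching on a.agent_id > l.agent_id. A NULL in a compared column never satisfies the condition.
Matched pairs: 6; unmatched a rows kept: 3.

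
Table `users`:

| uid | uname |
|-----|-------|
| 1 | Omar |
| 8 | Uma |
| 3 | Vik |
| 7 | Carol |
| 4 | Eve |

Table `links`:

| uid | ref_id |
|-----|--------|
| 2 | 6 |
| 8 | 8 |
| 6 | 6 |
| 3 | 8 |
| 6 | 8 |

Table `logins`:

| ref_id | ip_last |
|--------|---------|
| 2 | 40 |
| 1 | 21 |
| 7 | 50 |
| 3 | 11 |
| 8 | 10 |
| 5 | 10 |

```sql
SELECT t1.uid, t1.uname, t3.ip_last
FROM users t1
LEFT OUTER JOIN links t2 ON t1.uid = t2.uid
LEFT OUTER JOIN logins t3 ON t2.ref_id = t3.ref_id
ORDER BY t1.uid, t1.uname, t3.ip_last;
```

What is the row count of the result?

5

Joins associate left-to-right: users LEFT JOIN links on uid gives 5 intermediate row(s).
Then LEFT JOIN `logins t3` on ref_id: each of those 5 rows is kept; rows whose t2.ref_id has no match in t3 get NULL for t3's columns.
Result: 5 row(s).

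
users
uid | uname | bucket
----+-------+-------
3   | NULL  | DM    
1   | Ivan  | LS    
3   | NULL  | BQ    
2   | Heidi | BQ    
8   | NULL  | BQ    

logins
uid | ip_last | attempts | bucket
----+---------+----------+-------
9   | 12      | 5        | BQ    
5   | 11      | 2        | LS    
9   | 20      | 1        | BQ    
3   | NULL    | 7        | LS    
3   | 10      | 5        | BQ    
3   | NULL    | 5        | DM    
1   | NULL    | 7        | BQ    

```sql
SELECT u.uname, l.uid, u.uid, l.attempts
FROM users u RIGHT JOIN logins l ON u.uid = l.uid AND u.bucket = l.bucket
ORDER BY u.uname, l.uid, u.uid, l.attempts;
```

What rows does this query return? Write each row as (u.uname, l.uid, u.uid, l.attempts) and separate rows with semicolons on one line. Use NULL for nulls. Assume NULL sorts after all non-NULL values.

(NULL, 1, NULL, 7); (NULL, 3, 3, 5); (NULL, 3, 3, 5); (NULL, 3, NULL, 7); (NULL, 5, NULL, 2); (NULL, 9, NULL, 1); (NULL, 9, NULL, 5)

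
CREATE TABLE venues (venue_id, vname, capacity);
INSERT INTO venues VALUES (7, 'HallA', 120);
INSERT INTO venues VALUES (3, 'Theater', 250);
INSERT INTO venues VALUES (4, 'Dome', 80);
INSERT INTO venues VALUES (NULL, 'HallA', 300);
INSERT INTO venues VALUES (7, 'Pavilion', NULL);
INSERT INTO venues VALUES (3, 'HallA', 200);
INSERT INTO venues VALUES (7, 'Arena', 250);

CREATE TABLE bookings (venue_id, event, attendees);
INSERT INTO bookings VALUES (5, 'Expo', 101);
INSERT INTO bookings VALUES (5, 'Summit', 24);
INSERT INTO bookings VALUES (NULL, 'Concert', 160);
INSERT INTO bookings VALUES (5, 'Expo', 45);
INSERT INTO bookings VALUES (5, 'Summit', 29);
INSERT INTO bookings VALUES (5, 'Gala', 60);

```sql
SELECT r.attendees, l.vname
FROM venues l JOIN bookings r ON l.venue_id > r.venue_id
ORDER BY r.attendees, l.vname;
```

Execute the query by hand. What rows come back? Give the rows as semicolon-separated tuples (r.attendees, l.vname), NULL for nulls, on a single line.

INNER JOIN keeps only pairs where the ON condition holds.
Matching on l.venue_id > r.venue_id. A NULL in a compared column never satisfies the condition.
- l row (venue_id=7): matches 5 r row(s) → 5 output row(s).
- l row (venue_id=3): no match → dropped.
- l row (venue_id=4): no match → dropped.
- l row (venue_id=NULL): no match → dropped.
- l row (venue_id=7): matches 5 r row(s) → 5 output row(s).
- l row (venue_id=3): no match → dropped.
- l row (venue_id=7): matches 5 r row(s) → 5 output row(s).

(24, Arena); (24, HallA); (24, Pavilion); (29, Arena); (29, HallA); (29, Pavilion); (45, Arena); (45, HallA); (45, Pavilion); (60, Arena); (60, HallA); (60, Pavilion); (101, Arena); (101, HallA); (101, Pavilion)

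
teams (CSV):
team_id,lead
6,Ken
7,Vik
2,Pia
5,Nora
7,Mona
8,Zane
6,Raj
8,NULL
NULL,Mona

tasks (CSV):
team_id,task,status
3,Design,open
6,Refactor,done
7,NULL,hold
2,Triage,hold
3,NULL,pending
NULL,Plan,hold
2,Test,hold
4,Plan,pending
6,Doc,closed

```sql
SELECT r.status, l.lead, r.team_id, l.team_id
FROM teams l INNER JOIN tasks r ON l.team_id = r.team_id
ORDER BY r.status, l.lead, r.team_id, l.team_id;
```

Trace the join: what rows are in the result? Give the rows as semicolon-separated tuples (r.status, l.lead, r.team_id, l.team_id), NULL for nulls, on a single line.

(closed, Ken, 6, 6); (closed, Raj, 6, 6); (done, Ken, 6, 6); (done, Raj, 6, 6); (hold, Mona, 7, 7); (hold, Pia, 2, 2); (hold, Pia, 2, 2); (hold, Vik, 7, 7)

INNER JOIN keeps only pairs where the ON condition holds.
Matching on l.team_id = r.team_id. A NULL in a compared column never satisfies the condition.
- l row (team_id=6): matches 2 r row(s) → 2 output row(s).
- l row (team_id=7): matches 1 r row(s) → 1 output row(s).
- l row (team_id=2): matches 2 r row(s) → 2 output row(s).
- l row (team_id=5): no match → dropped.
- l row (team_id=7): matches 1 r row(s) → 1 output row(s).
- l row (team_id=8): no match → dropped.
- l row (team_id=6): matches 2 r row(s) → 2 output row(s).
- l row (team_id=8): no match → dropped.
- l row (team_id=NULL): no match → dropped.
After projecting and ordering:
r.status | l.lead | r.team_id | l.team_id
closed | Ken | 6 | 6
closed | Raj | 6 | 6
done | Ken | 6 | 6
done | Raj | 6 | 6
hold | Mona | 7 | 7
hold | Pia | 2 | 2
hold | Pia | 2 | 2
hold | Vik | 7 | 7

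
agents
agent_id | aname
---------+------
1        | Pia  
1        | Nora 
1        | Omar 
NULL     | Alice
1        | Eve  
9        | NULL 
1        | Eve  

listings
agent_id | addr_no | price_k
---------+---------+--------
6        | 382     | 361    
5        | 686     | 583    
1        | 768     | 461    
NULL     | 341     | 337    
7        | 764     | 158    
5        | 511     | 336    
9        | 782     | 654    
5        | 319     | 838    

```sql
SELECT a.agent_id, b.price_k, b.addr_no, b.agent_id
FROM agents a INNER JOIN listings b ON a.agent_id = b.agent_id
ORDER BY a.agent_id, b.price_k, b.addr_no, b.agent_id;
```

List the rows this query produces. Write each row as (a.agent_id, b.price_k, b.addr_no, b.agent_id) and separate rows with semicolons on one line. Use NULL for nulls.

(1, 461, 768, 1); (1, 461, 768, 1); (1, 461, 768, 1); (1, 461, 768, 1); (1, 461, 768, 1); (9, 654, 782, 9)

INNER JOIN keeps only pairs where the ON condition holds.
Matching on a.agent_id = b.agent_id. A NULL in a compared column never satisfies the condition.
- a (agent_id=1) pairs with 1 row(s) of b.
- a (agent_id=1) pairs with 1 row(s) of b.
- a (agent_id=1) pairs with 1 row(s) of b.
- a (agent_id=NULL) has no partner → excluded.
- a (agent_id=1) pairs with 1 row(s) of b.
- a (agent_id=9) pairs with 1 row(s) of b.
- a (agent_id=1) pairs with 1 row(s) of b.
After projecting and ordering:
a.agent_id | b.price_k | b.addr_no | b.agent_id
1 | 461 | 768 | 1
1 | 461 | 768 | 1
1 | 461 | 768 | 1
1 | 461 | 768 | 1
1 | 461 | 768 | 1
9 | 654 | 782 | 9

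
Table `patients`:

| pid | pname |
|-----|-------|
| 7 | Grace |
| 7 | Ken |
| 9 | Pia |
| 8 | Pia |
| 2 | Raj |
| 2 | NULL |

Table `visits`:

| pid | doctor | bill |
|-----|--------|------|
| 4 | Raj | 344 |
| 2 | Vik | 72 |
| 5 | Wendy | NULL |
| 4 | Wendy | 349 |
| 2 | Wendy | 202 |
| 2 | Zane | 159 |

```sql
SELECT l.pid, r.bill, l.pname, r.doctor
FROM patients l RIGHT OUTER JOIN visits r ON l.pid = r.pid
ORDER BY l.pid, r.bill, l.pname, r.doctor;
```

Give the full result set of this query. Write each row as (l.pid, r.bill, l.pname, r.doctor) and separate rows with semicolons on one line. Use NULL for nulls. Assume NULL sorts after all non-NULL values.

RIGHT JOIN keeps every row from `visits`; unmatched rows get NULL for `patients`'s columns.
Matching on l.pid = r.pid.
Matched pairs: 6; unmatched r rows kept: 3.

(2, 72, Raj, Vik); (2, 72, NULL, Vik); (2, 159, Raj, Zane); (2, 159, NULL, Zane); (2, 202, Raj, Wendy); (2, 202, NULL, Wendy); (NULL, 344, NULL, Raj); (NULL, 349, NULL, Wendy); (NULL, NULL, NULL, Wendy)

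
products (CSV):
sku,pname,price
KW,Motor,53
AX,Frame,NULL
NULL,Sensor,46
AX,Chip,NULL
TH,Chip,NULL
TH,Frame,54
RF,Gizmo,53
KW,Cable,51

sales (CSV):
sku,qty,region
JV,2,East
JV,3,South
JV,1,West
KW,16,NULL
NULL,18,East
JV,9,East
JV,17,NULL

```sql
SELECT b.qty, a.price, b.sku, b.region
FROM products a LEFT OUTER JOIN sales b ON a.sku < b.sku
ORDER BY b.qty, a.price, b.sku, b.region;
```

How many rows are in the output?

18

LEFT JOIN keeps every row from `products`; unmatched rows get NULL for `sales`'s columns.
Matching on a.sku < b.sku. A NULL in a compared column never satisfies the condition.
Matched pairs: 12; unmatched a rows kept: 6.
Total: 12 matched + 6 padded = 18 rows.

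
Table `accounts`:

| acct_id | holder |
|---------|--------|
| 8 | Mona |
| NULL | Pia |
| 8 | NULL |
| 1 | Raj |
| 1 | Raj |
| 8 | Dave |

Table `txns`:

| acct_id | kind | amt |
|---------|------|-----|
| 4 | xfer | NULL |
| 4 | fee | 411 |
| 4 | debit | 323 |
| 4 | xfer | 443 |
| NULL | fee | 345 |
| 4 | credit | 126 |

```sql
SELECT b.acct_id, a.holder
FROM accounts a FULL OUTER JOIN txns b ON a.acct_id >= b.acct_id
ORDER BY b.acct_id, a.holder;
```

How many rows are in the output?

FULL OUTER JOIN keeps every row from both sides; unmatched rows get NULL for the other side's columns.
Matching on a.acct_id >= b.acct_id. A NULL in a compared column never satisfies the condition.
- acct_id=8: 5 matching b row(s), so 5 row(s) emitted.
- acct_id=NULL: no b row matches, row kept with b columns NULL.
- acct_id=8: 5 matching b row(s), so 5 row(s) emitted.
- acct_id=1: no b row matches, row kept with b columns NULL.
- acct_id=1: no b row matches, row kept with b columns NULL.
- acct_id=8: 5 matching b row(s), so 5 row(s) emitted.
- 1 row(s) from b found no a partner → padded with NULL.
Total: 15 matched + 4 padded = 19 rows.

19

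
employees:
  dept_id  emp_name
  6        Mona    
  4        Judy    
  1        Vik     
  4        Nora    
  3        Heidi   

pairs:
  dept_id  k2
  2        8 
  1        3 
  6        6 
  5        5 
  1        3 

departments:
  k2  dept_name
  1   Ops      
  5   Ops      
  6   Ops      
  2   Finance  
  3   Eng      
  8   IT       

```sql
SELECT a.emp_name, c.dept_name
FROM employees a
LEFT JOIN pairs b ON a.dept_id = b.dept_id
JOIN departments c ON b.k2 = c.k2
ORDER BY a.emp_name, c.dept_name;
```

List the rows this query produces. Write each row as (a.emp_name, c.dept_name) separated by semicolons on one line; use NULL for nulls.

(Mona, Ops); (Vik, Eng); (Vik, Eng)

Evaluate left to right. First `employees a LEFT JOIN pairs b` on dept_id: 6 row(s).
Then INNER JOIN `departments c` on k2: keep only rows whose b.k2 appears in c.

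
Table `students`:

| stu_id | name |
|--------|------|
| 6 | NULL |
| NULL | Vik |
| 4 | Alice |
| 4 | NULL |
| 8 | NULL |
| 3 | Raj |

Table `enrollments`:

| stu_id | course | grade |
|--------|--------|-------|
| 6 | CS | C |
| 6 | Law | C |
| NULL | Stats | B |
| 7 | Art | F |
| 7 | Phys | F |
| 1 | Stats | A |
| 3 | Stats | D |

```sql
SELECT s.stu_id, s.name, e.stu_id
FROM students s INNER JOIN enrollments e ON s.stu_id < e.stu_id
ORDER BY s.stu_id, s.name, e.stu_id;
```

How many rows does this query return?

INNER JOIN keeps only pairs where the ON condition holds.
Matching on s.stu_id < e.stu_id. A NULL in a compared column never satisfies the condition.
Matched pairs: 14.
Total: 14 rows.

14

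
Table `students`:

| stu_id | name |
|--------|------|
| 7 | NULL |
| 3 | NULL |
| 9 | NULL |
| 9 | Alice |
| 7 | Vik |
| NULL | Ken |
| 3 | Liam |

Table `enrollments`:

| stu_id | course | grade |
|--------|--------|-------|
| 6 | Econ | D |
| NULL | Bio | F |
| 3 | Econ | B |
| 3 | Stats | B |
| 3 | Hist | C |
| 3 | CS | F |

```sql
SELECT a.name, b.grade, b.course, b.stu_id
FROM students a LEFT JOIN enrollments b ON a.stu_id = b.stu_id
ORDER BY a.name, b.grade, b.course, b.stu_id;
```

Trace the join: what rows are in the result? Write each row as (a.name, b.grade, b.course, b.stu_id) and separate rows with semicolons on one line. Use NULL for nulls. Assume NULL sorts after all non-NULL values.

LEFT JOIN keeps every row from `students`; unmatched rows get NULL for `enrollments`'s columns.
Matching on a.stu_id = b.stu_id. A NULL in a compared column never satisfies the condition.
- a (stu_id=7) has no partner → padded with NULL.
- a (stu_id=3) pairs with 4 row(s) of b.
- a (stu_id=9) has no partner → padded with NULL.
- a (stu_id=9) has no partner → padded with NULL.
- a (stu_id=7) has no partner → padded with NULL.
- a (stu_id=NULL) has no partner → padded with NULL.
- a (stu_id=3) pairs with 4 row(s) of b.

(Alice, NULL, NULL, NULL); (Ken, NULL, NULL, NULL); (Liam, B, Econ, 3); (Liam, B, Stats, 3); (Liam, C, Hist, 3); (Liam, F, CS, 3); (Vik, NULL, NULL, NULL); (NULL, B, Econ, 3); (NULL, B, Stats, 3); (NULL, C, Hist, 3); (NULL, F, CS, 3); (NULL, NULL, NULL, NULL); (NULL, NULL, NULL, NULL)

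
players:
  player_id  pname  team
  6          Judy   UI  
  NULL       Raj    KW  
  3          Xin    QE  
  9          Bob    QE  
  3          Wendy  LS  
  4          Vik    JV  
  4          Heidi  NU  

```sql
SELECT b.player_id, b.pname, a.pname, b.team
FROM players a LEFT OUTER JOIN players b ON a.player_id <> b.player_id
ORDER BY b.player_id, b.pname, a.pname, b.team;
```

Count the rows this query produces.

27

LEFT JOIN keeps every row from `players a`; unmatched rows get NULL for `players b`'s columns.
Matching on a.player_id <> b.player_id. A NULL in a compared column never satisfies the condition.
Matched pairs: 26; unmatched a rows kept: 1.
Total: 26 matched + 1 padded = 27 rows.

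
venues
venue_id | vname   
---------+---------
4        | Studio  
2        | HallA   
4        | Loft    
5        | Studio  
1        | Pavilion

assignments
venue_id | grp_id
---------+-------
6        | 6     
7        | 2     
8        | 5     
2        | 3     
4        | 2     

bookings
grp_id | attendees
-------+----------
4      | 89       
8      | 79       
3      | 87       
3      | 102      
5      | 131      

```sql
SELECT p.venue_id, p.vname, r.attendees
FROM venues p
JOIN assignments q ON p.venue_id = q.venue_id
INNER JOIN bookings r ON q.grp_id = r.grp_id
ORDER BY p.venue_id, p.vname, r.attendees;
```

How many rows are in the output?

2

Step 1 — p INNER JOIN q on venue_id → 3 row(s).
Then INNER JOIN `bookings r` on grp_id: keep only rows whose q.grp_id appears in r.
Result: 2 row(s).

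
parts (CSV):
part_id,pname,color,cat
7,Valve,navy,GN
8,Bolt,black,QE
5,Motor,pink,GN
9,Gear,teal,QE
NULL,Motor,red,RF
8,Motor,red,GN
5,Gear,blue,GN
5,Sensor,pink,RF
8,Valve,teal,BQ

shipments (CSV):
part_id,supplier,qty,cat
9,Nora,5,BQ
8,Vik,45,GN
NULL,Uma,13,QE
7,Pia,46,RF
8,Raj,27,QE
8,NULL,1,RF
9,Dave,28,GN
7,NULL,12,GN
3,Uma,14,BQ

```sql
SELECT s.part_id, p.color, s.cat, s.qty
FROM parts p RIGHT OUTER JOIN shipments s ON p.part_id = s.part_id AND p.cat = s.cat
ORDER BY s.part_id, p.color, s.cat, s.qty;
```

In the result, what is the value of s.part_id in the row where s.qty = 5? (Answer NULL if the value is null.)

RIGHT JOIN keeps every row from `shipments`; unmatched rows get NULL for `parts`'s columns.
Matching on p.part_id = s.part_id AND p.cat = s.cat. A NULL in a compared column never satisfies the condition.
Matched pairs: 3; unmatched s rows kept: 6.

9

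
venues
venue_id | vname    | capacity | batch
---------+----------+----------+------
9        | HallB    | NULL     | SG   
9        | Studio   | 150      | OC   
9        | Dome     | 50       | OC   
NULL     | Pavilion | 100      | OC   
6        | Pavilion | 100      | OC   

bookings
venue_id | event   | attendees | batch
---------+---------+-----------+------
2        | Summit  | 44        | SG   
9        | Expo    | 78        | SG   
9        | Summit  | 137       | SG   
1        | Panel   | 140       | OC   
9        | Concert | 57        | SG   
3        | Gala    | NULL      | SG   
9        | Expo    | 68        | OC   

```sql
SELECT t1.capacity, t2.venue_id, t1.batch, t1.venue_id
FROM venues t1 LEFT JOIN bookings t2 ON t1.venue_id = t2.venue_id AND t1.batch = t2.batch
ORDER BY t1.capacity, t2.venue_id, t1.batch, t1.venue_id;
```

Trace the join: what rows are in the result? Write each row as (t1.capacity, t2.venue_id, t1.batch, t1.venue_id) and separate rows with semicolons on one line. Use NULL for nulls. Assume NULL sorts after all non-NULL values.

(50, 9, OC, 9); (100, NULL, OC, 6); (100, NULL, OC, NULL); (150, 9, OC, 9); (NULL, 9, SG, 9); (NULL, 9, SG, 9); (NULL, 9, SG, 9)

LEFT JOIN keeps every row from `venues`; unmatched rows get NULL for `bookings`'s columns.
Matching on t1.venue_id = t2.venue_id AND t1.batch = t2.batch. A NULL in a compared column never satisfies the condition.
- t1 (venue_id=9, batch=SG) pairs with 3 row(s) of t2.
- t1 (venue_id=9, batch=OC) pairs with 1 row(s) of t2.
- t1 (venue_id=9, batch=OC) pairs with 1 row(s) of t2.
- t1 (venue_id=NULL, batch=OC) has no partner → padded with NULL.
- t1 (venue_id=6, batch=OC) has no partner → padded with NULL.
After projecting and ordering:
t1.capacity | t2.venue_id | t1.batch | t1.venue_id
50 | 9 | OC | 9
100 | NULL | OC | 6
100 | NULL | OC | NULL
150 | 9 | OC | 9
NULL | 9 | SG | 9
NULL | 9 | SG | 9
NULL | 9 | SG | 9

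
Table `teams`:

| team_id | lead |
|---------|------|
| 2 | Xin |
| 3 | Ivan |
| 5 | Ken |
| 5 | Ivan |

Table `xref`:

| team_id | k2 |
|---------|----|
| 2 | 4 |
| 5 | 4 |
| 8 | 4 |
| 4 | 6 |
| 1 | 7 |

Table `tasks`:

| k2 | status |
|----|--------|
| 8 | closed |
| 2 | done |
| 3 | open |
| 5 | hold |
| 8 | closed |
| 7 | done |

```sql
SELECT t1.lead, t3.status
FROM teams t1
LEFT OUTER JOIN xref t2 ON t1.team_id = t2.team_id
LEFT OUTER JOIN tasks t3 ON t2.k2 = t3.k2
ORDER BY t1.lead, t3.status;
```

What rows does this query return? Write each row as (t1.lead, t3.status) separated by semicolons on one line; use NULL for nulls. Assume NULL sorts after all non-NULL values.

Joins associate left-to-right: teams LEFT JOIN xref on team_id gives 4 intermediate row(s).
Then LEFT JOIN `tasks t3` on k2: each of those 4 rows is kept; rows whose t2.k2 has no match in t3 get NULL for t3's columns.

(Ivan, NULL); (Ivan, NULL); (Ken, NULL); (Xin, NULL)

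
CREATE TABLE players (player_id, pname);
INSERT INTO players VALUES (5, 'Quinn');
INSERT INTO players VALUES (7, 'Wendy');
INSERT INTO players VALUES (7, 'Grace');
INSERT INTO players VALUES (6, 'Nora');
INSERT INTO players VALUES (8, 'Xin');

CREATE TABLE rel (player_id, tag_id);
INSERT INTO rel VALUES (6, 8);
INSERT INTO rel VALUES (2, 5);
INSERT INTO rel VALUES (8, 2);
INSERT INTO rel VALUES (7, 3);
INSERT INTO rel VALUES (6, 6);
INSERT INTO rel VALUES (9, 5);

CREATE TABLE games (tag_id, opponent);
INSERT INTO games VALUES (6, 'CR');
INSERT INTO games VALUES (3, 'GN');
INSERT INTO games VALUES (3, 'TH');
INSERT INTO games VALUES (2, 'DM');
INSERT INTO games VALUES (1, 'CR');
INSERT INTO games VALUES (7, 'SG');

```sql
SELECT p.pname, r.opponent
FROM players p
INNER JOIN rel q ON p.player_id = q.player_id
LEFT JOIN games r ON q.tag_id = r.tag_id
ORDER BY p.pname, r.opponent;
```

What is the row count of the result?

7

Evaluate left to right. First `players p INNER JOIN rel q` on player_id: 5 row(s).
Then LEFT JOIN `games r` on tag_id: each of those 5 rows is kept; rows whose q.tag_id has no match in r get NULL for r's columns.
Result: 7 row(s).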